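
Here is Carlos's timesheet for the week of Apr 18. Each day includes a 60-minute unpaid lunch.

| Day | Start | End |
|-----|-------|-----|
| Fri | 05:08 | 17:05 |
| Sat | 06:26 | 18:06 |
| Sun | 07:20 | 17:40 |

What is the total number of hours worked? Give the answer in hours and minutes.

30 h 57 min

Fri: 05:08–17:05 = 11 h 57 min; less 60 min break → 10 h 57 min
Sat: 06:26–18:06 = 11 h 40 min; less 60 min break → 10 h 40 min
Sun: 07:20–17:40 = 10 h 20 min; less 60 min break → 9 h 20 min
Total: 10 h 57 min + 10 h 40 min + 9 h 20 min = 30 h 57 min.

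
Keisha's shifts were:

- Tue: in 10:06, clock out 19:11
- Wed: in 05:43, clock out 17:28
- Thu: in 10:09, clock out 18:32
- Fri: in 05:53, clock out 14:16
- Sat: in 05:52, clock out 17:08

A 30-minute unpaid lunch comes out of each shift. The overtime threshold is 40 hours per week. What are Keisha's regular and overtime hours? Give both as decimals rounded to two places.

Regular 40.00 hours, overtime 6.37 hours

Tue: 10:06–19:11 = 9 h 5 min; less 30 min break → 8 h 35 min
Wed: 05:43–17:28 = 11 h 45 min; less 30 min break → 11 h 15 min
Thu: 10:09–18:32 = 8 h 23 min; less 30 min break → 7 h 53 min
Fri: 05:53–14:16 = 8 h 23 min; less 30 min break → 7 h 53 min
Sat: 05:52–17:08 = 11 h 16 min; less 30 min break → 10 h 46 min
Total worked: 46 h 22 min = 46.37 h.
Threshold 40 h → overtime 6 h 22 min, regular 40 h 0 min.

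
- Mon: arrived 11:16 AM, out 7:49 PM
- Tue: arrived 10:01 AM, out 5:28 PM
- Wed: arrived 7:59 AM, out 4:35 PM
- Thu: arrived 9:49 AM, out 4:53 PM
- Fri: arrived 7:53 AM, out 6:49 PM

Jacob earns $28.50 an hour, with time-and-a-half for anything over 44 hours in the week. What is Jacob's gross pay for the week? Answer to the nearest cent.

Mon: 11:16 AM–7:49 PM = 8 h 33 min
Tue: 10:01 AM–5:28 PM = 7 h 27 min
Wed: 7:59 AM–4:35 PM = 8 h 36 min
Thu: 9:49 AM–4:53 PM = 7 h 4 min
Fri: 7:53 AM–6:49 PM = 10 h 56 min
Total worked: 42 h 36 min = 2556 min.
Regular 42 h 36 min = 2556 min at $28.50/h; overtime 0 h 0 min = 0 min at $42.75/h.
Pay = (2556 × $28.50 + 0 × $42.75) ÷ 60 = $1214.10.

$1214.10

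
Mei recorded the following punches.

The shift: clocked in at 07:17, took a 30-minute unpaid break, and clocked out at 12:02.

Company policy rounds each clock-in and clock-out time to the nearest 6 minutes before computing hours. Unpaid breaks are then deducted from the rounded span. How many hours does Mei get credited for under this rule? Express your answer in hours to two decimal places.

4.20 hours

The shift: in 07:17→07:18, out 12:02→12:00; 4 h 42 min − 30 min = 4 h 12 min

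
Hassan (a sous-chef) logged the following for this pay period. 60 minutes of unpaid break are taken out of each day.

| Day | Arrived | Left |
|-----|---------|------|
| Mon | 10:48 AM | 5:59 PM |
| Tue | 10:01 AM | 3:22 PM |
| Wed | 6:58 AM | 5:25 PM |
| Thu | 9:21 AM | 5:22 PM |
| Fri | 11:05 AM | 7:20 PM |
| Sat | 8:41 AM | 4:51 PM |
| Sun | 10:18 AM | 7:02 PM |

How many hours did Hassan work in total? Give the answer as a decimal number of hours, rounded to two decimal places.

49.15 hours

Mon: 10:48 AM–5:59 PM = 7 h 11 min; less 60 min break → 6 h 11 min
Tue: 10:01 AM–3:22 PM = 5 h 21 min; less 60 min break → 4 h 21 min
Wed: 6:58 AM–5:25 PM = 10 h 27 min; less 60 min break → 9 h 27 min
Thu: 9:21 AM–5:22 PM = 8 h 1 min; less 60 min break → 7 h 1 min
Fri: 11:05 AM–7:20 PM = 8 h 15 min; less 60 min break → 7 h 15 min
Sat: 8:41 AM–4:51 PM = 8 h 10 min; less 60 min break → 7 h 10 min
Sun: 10:18 AM–7:02 PM = 8 h 44 min; less 60 min break → 7 h 44 min
Total: 6 h 11 min + 4 h 21 min + 9 h 27 min + 7 h 1 min + 7 h 15 min + 7 h 10 min + 7 h 44 min = 49 h 9 min.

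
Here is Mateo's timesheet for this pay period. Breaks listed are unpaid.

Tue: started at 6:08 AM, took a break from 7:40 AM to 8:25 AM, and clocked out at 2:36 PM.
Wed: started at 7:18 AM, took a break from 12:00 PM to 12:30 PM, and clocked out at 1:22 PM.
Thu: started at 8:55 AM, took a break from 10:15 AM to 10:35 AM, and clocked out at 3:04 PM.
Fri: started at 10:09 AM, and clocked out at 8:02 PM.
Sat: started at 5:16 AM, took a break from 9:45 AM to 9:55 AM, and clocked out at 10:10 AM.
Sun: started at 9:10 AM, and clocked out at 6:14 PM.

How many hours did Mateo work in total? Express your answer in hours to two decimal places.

Tue: 6:08 AM–2:36 PM = 8 h 28 min; less 45 min break → 7 h 43 min
Wed: 7:18 AM–1:22 PM = 6 h 4 min; less 30 min break → 5 h 34 min
Thu: 8:55 AM–3:04 PM = 6 h 9 min; less 20 min break → 5 h 49 min
Fri: 10:09 AM–8:02 PM = 9 h 53 min
Sat: 5:16 AM–10:10 AM = 4 h 54 min; less 10 min break → 4 h 44 min
Sun: 9:10 AM–6:14 PM = 9 h 4 min
Total: 7 h 43 min + 5 h 34 min + 5 h 49 min + 9 h 53 min + 4 h 44 min + 9 h 4 min = 42 h 47 min.

42.78 hours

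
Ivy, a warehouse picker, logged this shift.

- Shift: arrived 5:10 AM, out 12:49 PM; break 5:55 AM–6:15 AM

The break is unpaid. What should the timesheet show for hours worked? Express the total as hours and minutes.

7 h 19 min

Shift: 5:10 AM–12:49 PM = 7 h 39 min; less 20 min break → 7 h 19 min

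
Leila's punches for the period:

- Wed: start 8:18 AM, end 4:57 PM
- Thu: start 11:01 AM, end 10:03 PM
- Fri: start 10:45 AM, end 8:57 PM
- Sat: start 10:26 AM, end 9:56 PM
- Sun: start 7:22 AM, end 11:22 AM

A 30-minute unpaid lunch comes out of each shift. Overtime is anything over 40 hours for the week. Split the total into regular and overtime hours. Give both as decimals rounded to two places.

Wed: 8:18 AM–4:57 PM = 8 h 39 min; less 30 min break → 8 h 9 min
Thu: 11:01 AM–10:03 PM = 11 h 2 min; less 30 min break → 10 h 32 min
Fri: 10:45 AM–8:57 PM = 10 h 12 min; less 30 min break → 9 h 42 min
Sat: 10:26 AM–9:56 PM = 11 h 30 min; less 30 min break → 11 h 0 min
Sun: 7:22 AM–11:22 AM = 4 h 0 min; less 30 min break → 3 h 30 min
Total worked: 42 h 53 min = 42.88 h.
Threshold 40 h → overtime 2 h 53 min, regular 40 h 0 min.

Regular 40.00 hours, overtime 2.88 hours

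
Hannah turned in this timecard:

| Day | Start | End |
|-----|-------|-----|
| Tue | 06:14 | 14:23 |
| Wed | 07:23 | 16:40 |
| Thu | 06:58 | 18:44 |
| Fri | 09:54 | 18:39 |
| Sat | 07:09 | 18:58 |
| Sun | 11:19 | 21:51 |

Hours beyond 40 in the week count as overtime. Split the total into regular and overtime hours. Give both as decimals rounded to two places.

Tue: 06:14–14:23 = 8 h 9 min
Wed: 07:23–16:40 = 9 h 17 min
Thu: 06:58–18:44 = 11 h 46 min
Fri: 09:54–18:39 = 8 h 45 min
Sat: 07:09–18:58 = 11 h 49 min
Sun: 11:19–21:51 = 10 h 32 min
Total worked: 60 h 18 min = 60.30 h.
Threshold 40 h → overtime 20 h 18 min, regular 40 h 0 min.

Regular 40.00 hours, overtime 20.30 hours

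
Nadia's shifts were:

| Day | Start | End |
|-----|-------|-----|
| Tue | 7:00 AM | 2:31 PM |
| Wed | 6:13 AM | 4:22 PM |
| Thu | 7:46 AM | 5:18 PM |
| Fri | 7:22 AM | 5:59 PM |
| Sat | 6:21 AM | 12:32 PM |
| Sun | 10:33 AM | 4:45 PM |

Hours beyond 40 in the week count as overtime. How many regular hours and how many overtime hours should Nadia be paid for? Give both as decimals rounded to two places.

Tue: 7:00 AM–2:31 PM = 7 h 31 min
Wed: 6:13 AM–4:22 PM = 10 h 9 min
Thu: 7:46 AM–5:18 PM = 9 h 32 min
Fri: 7:22 AM–5:59 PM = 10 h 37 min
Sat: 6:21 AM–12:32 PM = 6 h 11 min
Sun: 10:33 AM–4:45 PM = 6 h 12 min
Total worked: 50 h 12 min = 50.20 h.
Threshold 40 h → overtime 10 h 12 min, regular 40 h 0 min.

Regular 40.00 hours, overtime 10.20 hours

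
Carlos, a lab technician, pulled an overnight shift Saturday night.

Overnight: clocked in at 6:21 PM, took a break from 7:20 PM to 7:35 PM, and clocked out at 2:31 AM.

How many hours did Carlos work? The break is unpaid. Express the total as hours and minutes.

Overnight: 6:21 PM → midnight = 5 h 39 min; midnight → 2:31 AM = 2 h 31 min; span 8 h 10 min; less 15 min break → 7 h 55 min

7 h 55 min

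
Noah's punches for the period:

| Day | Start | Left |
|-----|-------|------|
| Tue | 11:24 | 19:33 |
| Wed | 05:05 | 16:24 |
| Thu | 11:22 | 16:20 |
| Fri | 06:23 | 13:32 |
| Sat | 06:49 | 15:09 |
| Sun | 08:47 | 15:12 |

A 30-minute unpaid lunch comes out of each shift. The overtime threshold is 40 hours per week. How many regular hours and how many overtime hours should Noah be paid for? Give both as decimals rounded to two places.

Tue: 11:24–19:33 = 8 h 9 min; less 30 min break → 7 h 39 min
Wed: 05:05–16:24 = 11 h 19 min; less 30 min break → 10 h 49 min
Thu: 11:22–16:20 = 4 h 58 min; less 30 min break → 4 h 28 min
Fri: 06:23–13:32 = 7 h 9 min; less 30 min break → 6 h 39 min
Sat: 06:49–15:09 = 8 h 20 min; less 30 min break → 7 h 50 min
Sun: 08:47–15:12 = 6 h 25 min; less 30 min break → 5 h 55 min
Total worked: 43 h 20 min = 43.33 h.
Threshold 40 h → overtime 3 h 20 min, regular 40 h 0 min.

Regular 40.00 hours, overtime 3.33 hours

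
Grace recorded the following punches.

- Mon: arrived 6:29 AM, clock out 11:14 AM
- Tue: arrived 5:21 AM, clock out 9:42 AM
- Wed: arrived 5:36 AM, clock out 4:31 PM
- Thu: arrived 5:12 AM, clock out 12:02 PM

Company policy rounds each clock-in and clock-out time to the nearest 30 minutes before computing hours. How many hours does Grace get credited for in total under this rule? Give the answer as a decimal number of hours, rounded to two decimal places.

26.50 hours

Mon: in 6:29 AM→6:30 AM, out 11:14 AM→11:00 AM; 4 h 30 min
Tue: in 5:21 AM→5:30 AM, out 9:42 AM→9:30 AM; 4 h 0 min
Wed: in 5:36 AM→5:30 AM, out 4:31 PM→4:30 PM; 11 h 0 min
Thu: in 5:12 AM→5:00 AM, out 12:02 PM→12:00 PM; 7 h 0 min
Total credited: 26 h 30 min.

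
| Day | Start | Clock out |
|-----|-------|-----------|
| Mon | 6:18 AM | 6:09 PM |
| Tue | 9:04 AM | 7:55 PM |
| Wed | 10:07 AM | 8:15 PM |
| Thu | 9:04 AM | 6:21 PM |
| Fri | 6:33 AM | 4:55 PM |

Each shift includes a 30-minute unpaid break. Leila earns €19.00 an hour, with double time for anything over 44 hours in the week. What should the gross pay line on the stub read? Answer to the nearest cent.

€1063.37

Mon: 6:18 AM–6:09 PM = 11 h 51 min; less 30 min break → 11 h 21 min
Tue: 9:04 AM–7:55 PM = 10 h 51 min; less 30 min break → 10 h 21 min
Wed: 10:07 AM–8:15 PM = 10 h 8 min; less 30 min break → 9 h 38 min
Thu: 9:04 AM–6:21 PM = 9 h 17 min; less 30 min break → 8 h 47 min
Fri: 6:33 AM–4:55 PM = 10 h 22 min; less 30 min break → 9 h 52 min
Total worked: 49 h 59 min = 2999 min.
Regular 44 h 0 min = 2640 min at €19.00/h; overtime 5 h 59 min = 359 min at €38.00/h.
Pay = (2640 × €19.00 + 359 × €38.00) ÷ 60 = €1063.37.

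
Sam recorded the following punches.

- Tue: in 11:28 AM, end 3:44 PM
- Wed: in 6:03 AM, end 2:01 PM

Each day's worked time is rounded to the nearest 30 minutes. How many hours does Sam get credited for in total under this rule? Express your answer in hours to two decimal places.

Tue: 11:28 AM–3:44 PM = 4 h 16 min → rounds to 4 h 30 min
Wed: 6:03 AM–2:01 PM = 7 h 58 min → rounds to 8 h 0 min
Total credited: 12 h 30 min.

12.50 hours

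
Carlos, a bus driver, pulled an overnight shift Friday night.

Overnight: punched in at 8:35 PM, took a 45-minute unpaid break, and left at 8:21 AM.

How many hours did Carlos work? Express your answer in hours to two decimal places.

Overnight: 8:35 PM → midnight = 3 h 25 min; midnight → 8:21 AM = 8 h 21 min; span 11 h 46 min; less 45 min break → 11 h 1 min

11.02 hours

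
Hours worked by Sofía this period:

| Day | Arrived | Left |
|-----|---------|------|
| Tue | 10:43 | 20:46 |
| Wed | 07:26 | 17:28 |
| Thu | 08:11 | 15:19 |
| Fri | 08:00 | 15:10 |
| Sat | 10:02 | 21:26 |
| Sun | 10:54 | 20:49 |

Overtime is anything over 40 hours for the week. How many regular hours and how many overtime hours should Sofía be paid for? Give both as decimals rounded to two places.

Tue: 10:43–20:46 = 10 h 3 min
Wed: 07:26–17:28 = 10 h 2 min
Thu: 08:11–15:19 = 7 h 8 min
Fri: 08:00–15:10 = 7 h 10 min
Sat: 10:02–21:26 = 11 h 24 min
Sun: 10:54–20:49 = 9 h 55 min
Total worked: 55 h 42 min = 55.70 h.
Threshold 40 h → overtime 15 h 42 min, regular 40 h 0 min.

Regular 40.00 hours, overtime 15.70 hours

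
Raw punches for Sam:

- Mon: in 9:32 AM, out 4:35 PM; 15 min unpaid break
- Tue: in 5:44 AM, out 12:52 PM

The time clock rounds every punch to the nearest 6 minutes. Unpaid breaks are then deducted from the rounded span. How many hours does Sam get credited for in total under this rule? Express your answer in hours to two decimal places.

14.05 hours

Mon: in 9:32 AM→9:30 AM, out 4:35 PM→4:36 PM; 7 h 6 min − 15 min = 6 h 51 min
Tue: in 5:44 AM→5:42 AM, out 12:52 PM→12:54 PM; 7 h 12 min
Total credited: 14 h 3 min.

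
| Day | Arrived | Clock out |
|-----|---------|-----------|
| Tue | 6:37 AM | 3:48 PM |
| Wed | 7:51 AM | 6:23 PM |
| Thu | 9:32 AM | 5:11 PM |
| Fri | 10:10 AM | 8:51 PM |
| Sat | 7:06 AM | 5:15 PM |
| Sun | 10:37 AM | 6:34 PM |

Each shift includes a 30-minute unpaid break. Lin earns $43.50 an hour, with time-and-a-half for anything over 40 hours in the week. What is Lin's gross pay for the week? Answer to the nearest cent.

Tue: 6:37 AM–3:48 PM = 9 h 11 min; less 30 min break → 8 h 41 min
Wed: 7:51 AM–6:23 PM = 10 h 32 min; less 30 min break → 10 h 2 min
Thu: 9:32 AM–5:11 PM = 7 h 39 min; less 30 min break → 7 h 9 min
Fri: 10:10 AM–8:51 PM = 10 h 41 min; less 30 min break → 10 h 11 min
Sat: 7:06 AM–5:15 PM = 10 h 9 min; less 30 min break → 9 h 39 min
Sun: 10:37 AM–6:34 PM = 7 h 57 min; less 30 min break → 7 h 27 min
Total worked: 53 h 9 min = 3189 min.
Regular 40 h 0 min = 2400 min at $43.50/h; overtime 13 h 9 min = 789 min at $65.25/h.
Pay = (2400 × $43.50 + 789 × $65.25) ÷ 60 = $2598.04.

$2598.04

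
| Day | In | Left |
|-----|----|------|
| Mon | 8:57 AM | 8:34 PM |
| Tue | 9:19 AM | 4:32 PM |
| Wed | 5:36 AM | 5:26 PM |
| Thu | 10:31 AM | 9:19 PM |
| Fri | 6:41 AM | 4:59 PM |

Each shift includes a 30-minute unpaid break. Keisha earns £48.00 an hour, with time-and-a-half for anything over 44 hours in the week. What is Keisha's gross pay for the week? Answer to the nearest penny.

Mon: 8:57 AM–8:34 PM = 11 h 37 min; less 30 min break → 11 h 7 min
Tue: 9:19 AM–4:32 PM = 7 h 13 min; less 30 min break → 6 h 43 min
Wed: 5:36 AM–5:26 PM = 11 h 50 min; less 30 min break → 11 h 20 min
Thu: 10:31 AM–9:19 PM = 10 h 48 min; less 30 min break → 10 h 18 min
Fri: 6:41 AM–4:59 PM = 10 h 18 min; less 30 min break → 9 h 48 min
Total worked: 49 h 16 min = 2956 min.
Regular 44 h 0 min = 2640 min at £48.00/h; overtime 5 h 16 min = 316 min at £72.00/h.
Pay = (2640 × £48.00 + 316 × £72.00) ÷ 60 = £2491.20.

£2491.20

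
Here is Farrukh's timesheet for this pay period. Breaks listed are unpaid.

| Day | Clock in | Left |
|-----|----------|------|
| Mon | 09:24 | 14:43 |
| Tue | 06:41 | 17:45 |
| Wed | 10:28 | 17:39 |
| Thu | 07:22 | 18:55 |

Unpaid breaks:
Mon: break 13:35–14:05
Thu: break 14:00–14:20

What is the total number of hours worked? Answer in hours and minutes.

Mon: 09:24–14:43 = 5 h 19 min; less 30 min break → 4 h 49 min
Tue: 06:41–17:45 = 11 h 4 min
Wed: 10:28–17:39 = 7 h 11 min
Thu: 07:22–18:55 = 11 h 33 min; less 20 min break → 11 h 13 min
Total: 4 h 49 min + 11 h 4 min + 7 h 11 min + 11 h 13 min = 34 h 17 min.

34 h 17 min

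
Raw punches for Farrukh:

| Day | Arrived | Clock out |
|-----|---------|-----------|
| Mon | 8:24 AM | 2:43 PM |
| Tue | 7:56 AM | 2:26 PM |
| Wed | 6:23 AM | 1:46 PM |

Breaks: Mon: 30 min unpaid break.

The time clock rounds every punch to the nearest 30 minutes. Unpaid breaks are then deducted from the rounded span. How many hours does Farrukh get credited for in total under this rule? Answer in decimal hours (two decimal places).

19.50 hours

Mon: in 8:24 AM→8:30 AM, out 2:43 PM→2:30 PM; 6 h 0 min − 30 min = 5 h 30 min
Tue: in 7:56 AM→8:00 AM, out 2:26 PM→2:30 PM; 6 h 30 min
Wed: in 6:23 AM→6:30 AM, out 1:46 PM→2:00 PM; 7 h 30 min
Total credited: 19 h 30 min.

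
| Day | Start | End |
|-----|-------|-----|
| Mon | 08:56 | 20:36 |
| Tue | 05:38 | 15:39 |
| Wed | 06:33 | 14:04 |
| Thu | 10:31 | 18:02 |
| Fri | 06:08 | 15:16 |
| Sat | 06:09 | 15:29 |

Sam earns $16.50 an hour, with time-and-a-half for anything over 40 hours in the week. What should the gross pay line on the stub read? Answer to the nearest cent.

Mon: 08:56–20:36 = 11 h 40 min
Tue: 05:38–15:39 = 10 h 1 min
Wed: 06:33–14:04 = 7 h 31 min
Thu: 10:31–18:02 = 7 h 31 min
Fri: 06:08–15:16 = 9 h 8 min
Sat: 06:09–15:29 = 9 h 20 min
Total worked: 55 h 11 min = 3311 min.
Regular 40 h 0 min = 2400 min at $16.50/h; overtime 15 h 11 min = 911 min at $24.75/h.
Pay = (2400 × $16.50 + 911 × $24.75) ÷ 60 = $1035.79.

$1035.79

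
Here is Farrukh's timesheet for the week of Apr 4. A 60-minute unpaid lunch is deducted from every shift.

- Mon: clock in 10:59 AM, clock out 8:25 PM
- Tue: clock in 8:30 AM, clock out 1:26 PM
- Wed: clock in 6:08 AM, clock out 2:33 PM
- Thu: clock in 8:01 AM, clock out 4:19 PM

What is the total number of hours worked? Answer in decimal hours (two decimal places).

Mon: 10:59 AM–8:25 PM = 9 h 26 min; less 60 min break → 8 h 26 min
Tue: 8:30 AM–1:26 PM = 4 h 56 min; less 60 min break → 3 h 56 min
Wed: 6:08 AM–2:33 PM = 8 h 25 min; less 60 min break → 7 h 25 min
Thu: 8:01 AM–4:19 PM = 8 h 18 min; less 60 min break → 7 h 18 min
Total: 8 h 26 min + 3 h 56 min + 7 h 25 min + 7 h 18 min = 27 h 5 min.

27.08 hours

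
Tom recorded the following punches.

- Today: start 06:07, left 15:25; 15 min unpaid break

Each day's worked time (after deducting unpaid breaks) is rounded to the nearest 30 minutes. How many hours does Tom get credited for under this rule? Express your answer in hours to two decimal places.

9.00 hours

Today: 06:07–15:25 = 9 h 18 min − 15 min = 9 h 3 min → rounds to 9 h 0 min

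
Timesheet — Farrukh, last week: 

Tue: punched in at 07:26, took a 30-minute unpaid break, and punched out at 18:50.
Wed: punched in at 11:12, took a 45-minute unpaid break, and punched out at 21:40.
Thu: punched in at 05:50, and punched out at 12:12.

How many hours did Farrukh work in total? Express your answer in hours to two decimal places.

26.98 hours

Tue: 07:26–18:50 = 11 h 24 min; less 30 min break → 10 h 54 min
Wed: 11:12–21:40 = 10 h 28 min; less 45 min break → 9 h 43 min
Thu: 05:50–12:12 = 6 h 22 min
Total: 10 h 54 min + 9 h 43 min + 6 h 22 min = 26 h 59 min.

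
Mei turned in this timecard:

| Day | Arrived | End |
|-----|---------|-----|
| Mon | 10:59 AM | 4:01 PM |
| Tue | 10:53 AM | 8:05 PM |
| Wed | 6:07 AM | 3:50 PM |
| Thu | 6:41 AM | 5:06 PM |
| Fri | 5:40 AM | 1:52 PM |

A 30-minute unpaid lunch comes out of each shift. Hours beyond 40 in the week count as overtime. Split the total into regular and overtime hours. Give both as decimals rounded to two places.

Mon: 10:59 AM–4:01 PM = 5 h 2 min; less 30 min break → 4 h 32 min
Tue: 10:53 AM–8:05 PM = 9 h 12 min; less 30 min break → 8 h 42 min
Wed: 6:07 AM–3:50 PM = 9 h 43 min; less 30 min break → 9 h 13 min
Thu: 6:41 AM–5:06 PM = 10 h 25 min; less 30 min break → 9 h 55 min
Fri: 5:40 AM–1:52 PM = 8 h 12 min; less 30 min break → 7 h 42 min
Total worked: 40 h 4 min = 40.07 h.
Threshold 40 h → overtime 0 h 4 min, regular 40 h 0 min.

Regular 40.00 hours, overtime 0.07 hours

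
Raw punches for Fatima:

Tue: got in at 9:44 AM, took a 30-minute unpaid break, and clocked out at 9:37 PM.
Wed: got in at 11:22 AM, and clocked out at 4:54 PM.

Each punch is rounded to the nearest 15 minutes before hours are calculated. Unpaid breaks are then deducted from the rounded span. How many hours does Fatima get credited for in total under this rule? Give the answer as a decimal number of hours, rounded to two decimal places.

Tue: in 9:44 AM→9:45 AM, out 9:37 PM→9:30 PM; 11 h 45 min − 30 min = 11 h 15 min
Wed: in 11:22 AM→11:15 AM, out 4:54 PM→5:00 PM; 5 h 45 min
Total credited: 17 h 0 min.

17.00 hours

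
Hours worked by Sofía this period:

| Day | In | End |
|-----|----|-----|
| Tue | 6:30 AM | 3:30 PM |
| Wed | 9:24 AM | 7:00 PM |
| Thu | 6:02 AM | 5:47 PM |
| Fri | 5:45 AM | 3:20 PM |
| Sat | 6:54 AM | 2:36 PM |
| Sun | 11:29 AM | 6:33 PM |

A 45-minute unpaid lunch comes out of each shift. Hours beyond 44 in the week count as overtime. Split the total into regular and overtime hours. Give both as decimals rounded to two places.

Regular 44.00 hours, overtime 6.20 hours

Tue: 6:30 AM–3:30 PM = 9 h 0 min; less 45 min break → 8 h 15 min
Wed: 9:24 AM–7:00 PM = 9 h 36 min; less 45 min break → 8 h 51 min
Thu: 6:02 AM–5:47 PM = 11 h 45 min; less 45 min break → 11 h 0 min
Fri: 5:45 AM–3:20 PM = 9 h 35 min; less 45 min break → 8 h 50 min
Sat: 6:54 AM–2:36 PM = 7 h 42 min; less 45 min break → 6 h 57 min
Sun: 11:29 AM–6:33 PM = 7 h 4 min; less 45 min break → 6 h 19 min
Total worked: 50 h 12 min = 50.20 h.
Threshold 44 h → overtime 6 h 12 min, regular 44 h 0 min.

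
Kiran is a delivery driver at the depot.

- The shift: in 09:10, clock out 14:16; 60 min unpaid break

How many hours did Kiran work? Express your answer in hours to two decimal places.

The shift: 09:10–14:16 = 5 h 6 min; less 60 min break → 4 h 6 min

4.10 hours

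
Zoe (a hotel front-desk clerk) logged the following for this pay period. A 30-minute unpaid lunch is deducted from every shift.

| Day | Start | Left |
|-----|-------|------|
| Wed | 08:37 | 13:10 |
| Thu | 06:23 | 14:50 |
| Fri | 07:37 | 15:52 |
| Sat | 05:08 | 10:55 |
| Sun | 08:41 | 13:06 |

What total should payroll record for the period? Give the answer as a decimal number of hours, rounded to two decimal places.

28.95 hours

Wed: 08:37–13:10 = 4 h 33 min; less 30 min break → 4 h 3 min
Thu: 06:23–14:50 = 8 h 27 min; less 30 min break → 7 h 57 min
Fri: 07:37–15:52 = 8 h 15 min; less 30 min break → 7 h 45 min
Sat: 05:08–10:55 = 5 h 47 min; less 30 min break → 5 h 17 min
Sun: 08:41–13:06 = 4 h 25 min; less 30 min break → 3 h 55 min
Total: 4 h 3 min + 7 h 57 min + 7 h 45 min + 5 h 17 min + 3 h 55 min = 28 h 57 min.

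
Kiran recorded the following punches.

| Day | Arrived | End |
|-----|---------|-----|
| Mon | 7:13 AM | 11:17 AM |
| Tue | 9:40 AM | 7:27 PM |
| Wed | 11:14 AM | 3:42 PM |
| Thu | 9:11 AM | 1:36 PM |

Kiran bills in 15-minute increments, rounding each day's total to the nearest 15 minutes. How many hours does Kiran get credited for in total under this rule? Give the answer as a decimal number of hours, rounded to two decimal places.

Mon: 7:13 AM–11:17 AM = 4 h 4 min → rounds to 4 h 0 min
Tue: 9:40 AM–7:27 PM = 9 h 47 min → rounds to 9 h 45 min
Wed: 11:14 AM–3:42 PM = 4 h 28 min → rounds to 4 h 30 min
Thu: 9:11 AM–1:36 PM = 4 h 25 min → rounds to 4 h 30 min
Total credited: 22 h 45 min.

22.75 hours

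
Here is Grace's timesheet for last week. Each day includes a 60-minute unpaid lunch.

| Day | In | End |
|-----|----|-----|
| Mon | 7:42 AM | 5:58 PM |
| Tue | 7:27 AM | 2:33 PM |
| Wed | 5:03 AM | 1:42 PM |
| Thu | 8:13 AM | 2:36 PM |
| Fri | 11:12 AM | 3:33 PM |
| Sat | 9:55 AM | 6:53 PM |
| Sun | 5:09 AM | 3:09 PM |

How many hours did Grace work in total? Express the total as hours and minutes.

Mon: 7:42 AM–5:58 PM = 10 h 16 min; less 60 min break → 9 h 16 min
Tue: 7:27 AM–2:33 PM = 7 h 6 min; less 60 min break → 6 h 6 min
Wed: 5:03 AM–1:42 PM = 8 h 39 min; less 60 min break → 7 h 39 min
Thu: 8:13 AM–2:36 PM = 6 h 23 min; less 60 min break → 5 h 23 min
Fri: 11:12 AM–3:33 PM = 4 h 21 min; less 60 min break → 3 h 21 min
Sat: 9:55 AM–6:53 PM = 8 h 58 min; less 60 min break → 7 h 58 min
Sun: 5:09 AM–3:09 PM = 10 h 0 min; less 60 min break → 9 h 0 min
Total: 9 h 16 min + 6 h 6 min + 7 h 39 min + 5 h 23 min + 3 h 21 min + 7 h 58 min + 9 h 0 min = 48 h 43 min.

48 h 43 min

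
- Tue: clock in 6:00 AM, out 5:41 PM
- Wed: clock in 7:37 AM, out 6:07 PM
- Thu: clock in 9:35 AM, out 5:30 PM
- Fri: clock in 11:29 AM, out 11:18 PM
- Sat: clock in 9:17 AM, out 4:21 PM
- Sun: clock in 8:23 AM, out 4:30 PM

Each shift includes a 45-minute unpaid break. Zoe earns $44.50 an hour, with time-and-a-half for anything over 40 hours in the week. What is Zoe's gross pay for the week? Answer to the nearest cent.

$2621.05

Tue: 6:00 AM–5:41 PM = 11 h 41 min; less 45 min break → 10 h 56 min
Wed: 7:37 AM–6:07 PM = 10 h 30 min; less 45 min break → 9 h 45 min
Thu: 9:35 AM–5:30 PM = 7 h 55 min; less 45 min break → 7 h 10 min
Fri: 11:29 AM–11:18 PM = 11 h 49 min; less 45 min break → 11 h 4 min
Sat: 9:17 AM–4:21 PM = 7 h 4 min; less 45 min break → 6 h 19 min
Sun: 8:23 AM–4:30 PM = 8 h 7 min; less 45 min break → 7 h 22 min
Total worked: 52 h 36 min = 3156 min.
Regular 40 h 0 min = 2400 min at $44.50/h; overtime 12 h 36 min = 756 min at $66.75/h.
Pay = (2400 × $44.50 + 756 × $66.75) ÷ 60 = $2621.05.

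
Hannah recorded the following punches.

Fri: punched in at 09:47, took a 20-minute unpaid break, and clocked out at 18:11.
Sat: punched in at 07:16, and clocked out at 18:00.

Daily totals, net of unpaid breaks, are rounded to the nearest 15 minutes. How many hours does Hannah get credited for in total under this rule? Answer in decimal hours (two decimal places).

18.75 hours

Fri: 09:47–18:11 = 8 h 24 min − 20 min = 8 h 4 min → rounds to 8 h 0 min
Sat: 07:16–18:00 = 10 h 44 min → rounds to 10 h 45 min
Total credited: 18 h 45 min.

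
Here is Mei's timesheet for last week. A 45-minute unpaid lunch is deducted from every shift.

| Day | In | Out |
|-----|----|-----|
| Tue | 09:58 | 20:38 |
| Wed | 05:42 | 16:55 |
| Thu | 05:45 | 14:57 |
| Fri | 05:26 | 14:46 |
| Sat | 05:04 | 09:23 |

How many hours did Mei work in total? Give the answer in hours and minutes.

40 h 59 min

Tue: 09:58–20:38 = 10 h 40 min; less 45 min break → 9 h 55 min
Wed: 05:42–16:55 = 11 h 13 min; less 45 min break → 10 h 28 min
Thu: 05:45–14:57 = 9 h 12 min; less 45 min break → 8 h 27 min
Fri: 05:26–14:46 = 9 h 20 min; less 45 min break → 8 h 35 min
Sat: 05:04–09:23 = 4 h 19 min; less 45 min break → 3 h 34 min
Total: 9 h 55 min + 10 h 28 min + 8 h 27 min + 8 h 35 min + 3 h 34 min = 40 h 59 min.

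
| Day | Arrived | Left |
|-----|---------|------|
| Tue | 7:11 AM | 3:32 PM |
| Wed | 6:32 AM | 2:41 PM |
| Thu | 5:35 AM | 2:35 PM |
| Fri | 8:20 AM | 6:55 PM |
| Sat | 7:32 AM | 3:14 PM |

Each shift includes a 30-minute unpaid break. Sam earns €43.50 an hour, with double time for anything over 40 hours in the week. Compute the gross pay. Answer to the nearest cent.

Tue: 7:11 AM–3:32 PM = 8 h 21 min; less 30 min break → 7 h 51 min
Wed: 6:32 AM–2:41 PM = 8 h 9 min; less 30 min break → 7 h 39 min
Thu: 5:35 AM–2:35 PM = 9 h 0 min; less 30 min break → 8 h 30 min
Fri: 8:20 AM–6:55 PM = 10 h 35 min; less 30 min break → 10 h 5 min
Sat: 7:32 AM–3:14 PM = 7 h 42 min; less 30 min break → 7 h 12 min
Total worked: 41 h 17 min = 2477 min.
Regular 40 h 0 min = 2400 min at €43.50/h; overtime 1 h 17 min = 77 min at €87.00/h.
Pay = (2400 × €43.50 + 77 × €87.00) ÷ 60 = €1851.65.

€1851.65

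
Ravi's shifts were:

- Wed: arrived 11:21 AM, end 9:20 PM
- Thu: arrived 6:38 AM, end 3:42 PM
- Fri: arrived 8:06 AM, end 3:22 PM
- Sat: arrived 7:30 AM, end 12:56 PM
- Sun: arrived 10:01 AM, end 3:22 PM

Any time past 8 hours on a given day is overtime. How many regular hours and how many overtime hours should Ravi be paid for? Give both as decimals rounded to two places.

Wed: 11:21 AM–9:20 PM = 9 h 59 min
Thu: 6:38 AM–3:42 PM = 9 h 4 min
Fri: 8:06 AM–3:22 PM = 7 h 16 min
Sat: 7:30 AM–12:56 PM = 5 h 26 min
Sun: 10:01 AM–3:22 PM = 5 h 21 min
Wed reg 8 h 0 min / OT 1 h 59 min; Thu reg 8 h 0 min / OT 1 h 4 min; Fri reg 7 h 16 min / OT 0 h 0 min; Sat reg 5 h 26 min / OT 0 h 0 min; Sun reg 5 h 21 min / OT 0 h 0 min.
Totals: regular 34 h 3 min, overtime 3 h 3 min.

Regular 34.05 hours, overtime 3.05 hours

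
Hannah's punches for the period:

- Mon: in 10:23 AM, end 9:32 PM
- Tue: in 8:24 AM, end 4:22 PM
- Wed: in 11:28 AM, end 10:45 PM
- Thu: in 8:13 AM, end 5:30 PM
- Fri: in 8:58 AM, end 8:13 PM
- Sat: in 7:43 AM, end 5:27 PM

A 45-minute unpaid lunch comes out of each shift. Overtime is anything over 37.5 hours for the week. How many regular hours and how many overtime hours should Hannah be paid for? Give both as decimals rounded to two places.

Regular 37.50 hours, overtime 18.67 hours

Mon: 10:23 AM–9:32 PM = 11 h 9 min; less 45 min break → 10 h 24 min
Tue: 8:24 AM–4:22 PM = 7 h 58 min; less 45 min break → 7 h 13 min
Wed: 11:28 AM–10:45 PM = 11 h 17 min; less 45 min break → 10 h 32 min
Thu: 8:13 AM–5:30 PM = 9 h 17 min; less 45 min break → 8 h 32 min
Fri: 8:58 AM–8:13 PM = 11 h 15 min; less 45 min break → 10 h 30 min
Sat: 7:43 AM–5:27 PM = 9 h 44 min; less 45 min break → 8 h 59 min
Total worked: 56 h 10 min = 56.17 h.
Threshold 37.5 h → overtime 18 h 40 min, regular 37 h 30 min.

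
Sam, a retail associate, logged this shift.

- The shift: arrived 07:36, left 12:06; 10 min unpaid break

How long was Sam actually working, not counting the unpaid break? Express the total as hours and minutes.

The shift: 07:36–12:06 = 4 h 30 min; less 10 min break → 4 h 20 min

4 h 20 min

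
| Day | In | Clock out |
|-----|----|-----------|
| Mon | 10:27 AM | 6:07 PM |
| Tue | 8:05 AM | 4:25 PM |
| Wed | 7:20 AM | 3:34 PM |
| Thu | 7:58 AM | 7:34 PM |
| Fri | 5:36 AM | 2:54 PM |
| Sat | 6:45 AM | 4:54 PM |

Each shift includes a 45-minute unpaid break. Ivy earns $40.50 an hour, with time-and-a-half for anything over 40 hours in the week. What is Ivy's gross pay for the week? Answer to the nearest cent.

Mon: 10:27 AM–6:07 PM = 7 h 40 min; less 45 min break → 6 h 55 min
Tue: 8:05 AM–4:25 PM = 8 h 20 min; less 45 min break → 7 h 35 min
Wed: 7:20 AM–3:34 PM = 8 h 14 min; less 45 min break → 7 h 29 min
Thu: 7:58 AM–7:34 PM = 11 h 36 min; less 45 min break → 10 h 51 min
Fri: 5:36 AM–2:54 PM = 9 h 18 min; less 45 min break → 8 h 33 min
Sat: 6:45 AM–4:54 PM = 10 h 9 min; less 45 min break → 9 h 24 min
Total worked: 50 h 47 min = 3047 min.
Regular 40 h 0 min = 2400 min at $40.50/h; overtime 10 h 47 min = 647 min at $60.75/h.
Pay = (2400 × $40.50 + 647 × $60.75) ÷ 60 = $2275.09.

$2275.09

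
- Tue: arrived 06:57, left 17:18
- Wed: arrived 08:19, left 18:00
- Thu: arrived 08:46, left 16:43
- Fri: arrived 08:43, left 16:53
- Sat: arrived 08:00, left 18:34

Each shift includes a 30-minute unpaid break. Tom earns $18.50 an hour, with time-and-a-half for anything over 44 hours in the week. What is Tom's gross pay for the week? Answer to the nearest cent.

Tue: 06:57–17:18 = 10 h 21 min; less 30 min break → 9 h 51 min
Wed: 08:19–18:00 = 9 h 41 min; less 30 min break → 9 h 11 min
Thu: 08:46–16:43 = 7 h 57 min; less 30 min break → 7 h 27 min
Fri: 08:43–16:53 = 8 h 10 min; less 30 min break → 7 h 40 min
Sat: 08:00–18:34 = 10 h 34 min; less 30 min break → 10 h 4 min
Total worked: 44 h 13 min = 2653 min.
Regular 44 h 0 min = 2640 min at $18.50/h; overtime 0 h 13 min = 13 min at $27.75/h.
Pay = (2640 × $18.50 + 13 × $27.75) ÷ 60 = $820.01.

$820.01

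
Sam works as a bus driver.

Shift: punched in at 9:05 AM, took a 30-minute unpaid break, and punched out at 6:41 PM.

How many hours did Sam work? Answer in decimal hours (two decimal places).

9.10 hours

Shift: 9:05 AM–6:41 PM = 9 h 36 min; less 30 min break → 9 h 6 min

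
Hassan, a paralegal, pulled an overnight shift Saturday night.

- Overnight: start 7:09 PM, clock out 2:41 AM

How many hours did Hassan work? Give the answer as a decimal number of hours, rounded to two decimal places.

7.53 hours

Overnight: 7:09 PM → midnight = 4 h 51 min; midnight → 2:41 AM = 2 h 41 min; span 7 h 32 min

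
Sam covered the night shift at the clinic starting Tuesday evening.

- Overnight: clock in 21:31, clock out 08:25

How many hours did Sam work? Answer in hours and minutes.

Overnight: 21:31 → midnight = 2 h 29 min; midnight → 08:25 = 8 h 25 min; span 10 h 54 min

10 h 54 min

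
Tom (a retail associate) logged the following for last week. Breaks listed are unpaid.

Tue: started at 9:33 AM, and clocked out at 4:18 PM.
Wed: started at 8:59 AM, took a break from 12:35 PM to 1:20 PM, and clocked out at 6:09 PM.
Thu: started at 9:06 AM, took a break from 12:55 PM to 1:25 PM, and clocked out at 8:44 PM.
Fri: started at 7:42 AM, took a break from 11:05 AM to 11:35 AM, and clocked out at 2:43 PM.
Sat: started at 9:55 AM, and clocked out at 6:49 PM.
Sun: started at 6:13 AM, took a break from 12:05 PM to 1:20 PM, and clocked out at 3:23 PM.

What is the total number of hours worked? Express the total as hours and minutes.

Tue: 9:33 AM–4:18 PM = 6 h 45 min
Wed: 8:59 AM–6:09 PM = 9 h 10 min; less 45 min break → 8 h 25 min
Thu: 9:06 AM–8:44 PM = 11 h 38 min; less 30 min break → 11 h 8 min
Fri: 7:42 AM–2:43 PM = 7 h 1 min; less 30 min break → 6 h 31 min
Sat: 9:55 AM–6:49 PM = 8 h 54 min
Sun: 6:13 AM–3:23 PM = 9 h 10 min; less 75 min break → 7 h 55 min
Total: 6 h 45 min + 8 h 25 min + 11 h 8 min + 6 h 31 min + 8 h 54 min + 7 h 55 min = 49 h 38 min.

49 h 38 min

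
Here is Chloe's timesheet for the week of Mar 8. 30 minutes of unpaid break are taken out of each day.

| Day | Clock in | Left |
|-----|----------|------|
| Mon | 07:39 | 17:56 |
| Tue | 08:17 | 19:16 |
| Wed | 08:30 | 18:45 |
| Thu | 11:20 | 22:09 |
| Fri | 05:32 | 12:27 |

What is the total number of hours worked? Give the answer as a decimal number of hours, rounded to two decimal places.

Mon: 07:39–17:56 = 10 h 17 min; less 30 min break → 9 h 47 min
Tue: 08:17–19:16 = 10 h 59 min; less 30 min break → 10 h 29 min
Wed: 08:30–18:45 = 10 h 15 min; less 30 min break → 9 h 45 min
Thu: 11:20–22:09 = 10 h 49 min; less 30 min break → 10 h 19 min
Fri: 05:32–12:27 = 6 h 55 min; less 30 min break → 6 h 25 min
Total: 9 h 47 min + 10 h 29 min + 9 h 45 min + 10 h 19 min + 6 h 25 min = 46 h 45 min.

46.75 hours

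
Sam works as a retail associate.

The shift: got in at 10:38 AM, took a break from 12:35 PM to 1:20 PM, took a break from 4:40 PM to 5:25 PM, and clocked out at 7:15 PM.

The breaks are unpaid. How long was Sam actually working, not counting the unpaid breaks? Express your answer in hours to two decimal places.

7.12 hours

The shift: 10:38 AM–7:15 PM = 8 h 37 min; less 90 min break → 7 h 7 min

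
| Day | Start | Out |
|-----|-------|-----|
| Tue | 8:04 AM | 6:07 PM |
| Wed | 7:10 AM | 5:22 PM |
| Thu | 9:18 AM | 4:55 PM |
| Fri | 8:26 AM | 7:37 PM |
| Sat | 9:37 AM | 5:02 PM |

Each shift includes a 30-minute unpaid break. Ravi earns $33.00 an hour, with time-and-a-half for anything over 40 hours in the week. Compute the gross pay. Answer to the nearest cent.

$1516.35

Tue: 8:04 AM–6:07 PM = 10 h 3 min; less 30 min break → 9 h 33 min
Wed: 7:10 AM–5:22 PM = 10 h 12 min; less 30 min break → 9 h 42 min
Thu: 9:18 AM–4:55 PM = 7 h 37 min; less 30 min break → 7 h 7 min
Fri: 8:26 AM–7:37 PM = 11 h 11 min; less 30 min break → 10 h 41 min
Sat: 9:37 AM–5:02 PM = 7 h 25 min; less 30 min break → 6 h 55 min
Total worked: 43 h 58 min = 2638 min.
Regular 40 h 0 min = 2400 min at $33.00/h; overtime 3 h 58 min = 238 min at $49.50/h.
Pay = (2400 × $33.00 + 238 × $49.50) ÷ 60 = $1516.35.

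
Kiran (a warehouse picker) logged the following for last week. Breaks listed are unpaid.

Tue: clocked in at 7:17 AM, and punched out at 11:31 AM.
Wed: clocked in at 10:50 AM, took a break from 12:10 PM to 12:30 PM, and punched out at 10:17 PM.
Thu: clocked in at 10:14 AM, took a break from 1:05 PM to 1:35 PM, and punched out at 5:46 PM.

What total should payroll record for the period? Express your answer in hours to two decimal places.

22.38 hours

Tue: 7:17 AM–11:31 AM = 4 h 14 min
Wed: 10:50 AM–10:17 PM = 11 h 27 min; less 20 min break → 11 h 7 min
Thu: 10:14 AM–5:46 PM = 7 h 32 min; less 30 min break → 7 h 2 min
Total: 4 h 14 min + 11 h 7 min + 7 h 2 min = 22 h 23 min.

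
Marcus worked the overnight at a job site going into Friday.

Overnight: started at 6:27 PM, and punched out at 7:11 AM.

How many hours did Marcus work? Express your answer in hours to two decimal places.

12.73 hours

Overnight: 6:27 PM → midnight = 5 h 33 min; midnight → 7:11 AM = 7 h 11 min; span 12 h 44 min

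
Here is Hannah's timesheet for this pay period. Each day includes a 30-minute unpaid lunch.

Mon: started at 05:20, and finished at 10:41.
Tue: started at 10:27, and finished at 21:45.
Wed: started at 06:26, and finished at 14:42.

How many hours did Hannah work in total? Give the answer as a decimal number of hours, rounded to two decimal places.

Mon: 05:20–10:41 = 5 h 21 min; less 30 min break → 4 h 51 min
Tue: 10:27–21:45 = 11 h 18 min; less 30 min break → 10 h 48 min
Wed: 06:26–14:42 = 8 h 16 min; less 30 min break → 7 h 46 min
Total: 4 h 51 min + 10 h 48 min + 7 h 46 min = 23 h 25 min.

23.42 hours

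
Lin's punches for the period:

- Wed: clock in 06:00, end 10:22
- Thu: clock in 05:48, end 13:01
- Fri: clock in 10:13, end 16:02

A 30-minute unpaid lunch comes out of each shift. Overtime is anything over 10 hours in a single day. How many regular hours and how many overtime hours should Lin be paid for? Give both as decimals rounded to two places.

Regular 15.90 hours, overtime 0.00 hours

Wed: 06:00–10:22 = 4 h 22 min; less 30 min break → 3 h 52 min
Thu: 05:48–13:01 = 7 h 13 min; less 30 min break → 6 h 43 min
Fri: 10:13–16:02 = 5 h 49 min; less 30 min break → 5 h 19 min
Wed reg 3 h 52 min / OT 0 h 0 min; Thu reg 6 h 43 min / OT 0 h 0 min; Fri reg 5 h 19 min / OT 0 h 0 min.
Totals: regular 15 h 54 min, overtime 0 h 0 min.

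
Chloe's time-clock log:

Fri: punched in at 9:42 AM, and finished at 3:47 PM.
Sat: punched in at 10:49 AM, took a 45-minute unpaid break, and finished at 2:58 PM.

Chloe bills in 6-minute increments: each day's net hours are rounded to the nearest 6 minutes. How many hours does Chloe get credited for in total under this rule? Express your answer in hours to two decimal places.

9.50 hours

Fri: 9:42 AM–3:47 PM = 6 h 5 min → rounds to 6 h 6 min
Sat: 10:49 AM–2:58 PM = 4 h 9 min − 45 min = 3 h 24 min → rounds to 3 h 24 min
Total credited: 9 h 30 min.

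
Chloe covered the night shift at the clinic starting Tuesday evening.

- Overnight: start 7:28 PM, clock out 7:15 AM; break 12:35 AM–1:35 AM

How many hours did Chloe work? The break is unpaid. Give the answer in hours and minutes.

Overnight: 7:28 PM → midnight = 4 h 32 min; midnight → 7:15 AM = 7 h 15 min; span 11 h 47 min; less 60 min break → 10 h 47 min

10 h 47 min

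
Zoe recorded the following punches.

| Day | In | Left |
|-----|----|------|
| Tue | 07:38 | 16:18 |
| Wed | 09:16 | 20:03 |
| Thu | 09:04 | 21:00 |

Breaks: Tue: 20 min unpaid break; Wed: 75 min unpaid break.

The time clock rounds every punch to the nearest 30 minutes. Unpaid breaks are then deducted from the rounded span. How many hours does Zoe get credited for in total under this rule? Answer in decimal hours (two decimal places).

Tue: in 07:38→07:30, out 16:18→16:30; 9 h 0 min − 20 min = 8 h 40 min
Wed: in 09:16→09:30, out 20:03→20:00; 10 h 30 min − 75 min = 9 h 15 min
Thu: in 09:04→09:00, out 21:00→21:00; 12 h 0 min
Total credited: 29 h 55 min.

29.92 hours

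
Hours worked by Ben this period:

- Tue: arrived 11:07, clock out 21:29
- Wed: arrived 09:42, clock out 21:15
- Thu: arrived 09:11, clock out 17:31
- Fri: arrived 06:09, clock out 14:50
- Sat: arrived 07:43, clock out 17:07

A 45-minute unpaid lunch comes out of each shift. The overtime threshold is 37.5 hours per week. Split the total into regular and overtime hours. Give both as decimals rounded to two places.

Regular 37.50 hours, overtime 7.08 hours

Tue: 11:07–21:29 = 10 h 22 min; less 45 min break → 9 h 37 min
Wed: 09:42–21:15 = 11 h 33 min; less 45 min break → 10 h 48 min
Thu: 09:11–17:31 = 8 h 20 min; less 45 min break → 7 h 35 min
Fri: 06:09–14:50 = 8 h 41 min; less 45 min break → 7 h 56 min
Sat: 07:43–17:07 = 9 h 24 min; less 45 min break → 8 h 39 min
Total worked: 44 h 35 min = 44.58 h.
Threshold 37.5 h → overtime 7 h 5 min, regular 37 h 30 min.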